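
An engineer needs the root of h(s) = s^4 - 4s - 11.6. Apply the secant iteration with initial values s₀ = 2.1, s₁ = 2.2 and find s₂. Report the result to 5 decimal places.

2.11543

h(2.1) = -0.5519000, h(2.2) = 3.0256000
s₂ = 2.2000000 − 3.0256000·(2.2000000 − 2.1000000) / (3.0256000 − (-0.5519000)) = 2.2000000 − (0.3025600)/(3.5775000) = 2.1154270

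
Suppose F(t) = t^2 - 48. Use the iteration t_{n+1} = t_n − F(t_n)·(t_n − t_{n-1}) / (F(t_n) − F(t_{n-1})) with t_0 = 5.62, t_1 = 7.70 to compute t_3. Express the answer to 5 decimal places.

F(5.62) = -16.4156000, F(7.70) = 11.2900000
t_2 = 7.7000000 − 11.2900000·(7.7000000 − 5.6200000) / (11.2900000 − (-16.4156000)) = 7.7000000 − (23.4832000)/(27.7056000) = 6.8524024
F(6.8524024) = -1.0445813
t_3 = 6.8524024 − (-1.0445813)·(6.8524024 − 7.7000000) / (-1.0445813 − 11.2900000) = 6.8524024 − (0.8853846)/(-12.3345813) = 6.9241831

6.92418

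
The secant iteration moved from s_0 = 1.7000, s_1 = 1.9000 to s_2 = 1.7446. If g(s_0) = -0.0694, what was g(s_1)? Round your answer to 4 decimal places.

The secant line through (1.7000, -0.0694) and (1.9000, g(s_1)) crosses zero at s_2 = 1.7446.
So (1.7000, -0.0694), (1.9000, g(s_1)), (1.7446, 0) are collinear:
g(s_1) = -0.0694 · (1.9000 − 1.7446) / (1.7000 − 1.7446) = -0.0694 · (0.155400)/(-0.044600) = 0.241811

0.2418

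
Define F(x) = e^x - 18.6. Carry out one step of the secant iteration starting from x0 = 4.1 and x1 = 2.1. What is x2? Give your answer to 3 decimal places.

F(4.1) = 41.74029, F(2.1) = -10.43383
x2 = 2.10000 − (-10.43383)·(2.10000 − 4.10000) / (-10.43383 − 41.74029) = 2.10000 − (20.86766)/(-52.17412) = 2.49996

2.500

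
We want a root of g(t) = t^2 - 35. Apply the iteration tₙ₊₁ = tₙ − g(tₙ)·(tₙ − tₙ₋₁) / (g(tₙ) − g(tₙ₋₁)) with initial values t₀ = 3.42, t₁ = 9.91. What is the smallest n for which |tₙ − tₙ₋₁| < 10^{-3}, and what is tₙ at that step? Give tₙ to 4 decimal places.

n = 6, tₙ = 5.9161

g(3.42) = -23.303600, g(9.91) = 63.208100
t₂ = 9.910000 − 63.208100·(6.490000)/(86.511700) = 5.168207;  |Δ| = 4.741793
g(5.168207) = -8.289636
t₃ = 5.168207 − (-8.289636)·(-4.741793)/(-71.497736) = 5.717983;  |Δ| = 0.549776
g(5.717983) = -2.304670
t₄ = 5.717983 − (-2.304670)·(0.549776)/(5.984966) = 5.929689;  |Δ| = 0.211706
g(5.929689) = 0.161210
t₅ = 5.929689 − 0.161210·(0.211706)/(2.465880) = 5.915848;  |Δ| = 0.013841
g(5.915848) = -0.002739
t₆ = 5.915848 − (-0.002739)·(-0.013841)/(-0.163949) = 5.916080;  |Δ| = 0.000231
|t₆ − t₅| = 0.000231 < 10^{-3}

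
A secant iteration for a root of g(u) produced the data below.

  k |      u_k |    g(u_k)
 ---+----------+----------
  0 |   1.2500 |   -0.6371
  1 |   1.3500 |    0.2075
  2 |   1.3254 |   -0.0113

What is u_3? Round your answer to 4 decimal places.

1.3267

u_3 = 1.3254 − (-0.0113)·(1.3254 − 1.3500) / (-0.0113 − 0.2075)
   = 1.3254 − (0.000278)/(-0.218800) = 1.326670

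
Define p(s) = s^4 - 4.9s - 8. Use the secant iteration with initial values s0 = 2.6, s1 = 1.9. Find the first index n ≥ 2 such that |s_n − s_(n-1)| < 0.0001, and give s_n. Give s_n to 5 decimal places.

p(2.6) = 24.9576000, p(1.9) = -4.2779000
s2 = 1.9000000 − (-4.2779000)·(-0.7000000)/(-29.2355000) = 2.0024279;  |Δ| = 0.1024279
p(2.0024279) = -1.7340631
s3 = 2.0024279 − (-1.7340631)·(0.1024279)/(2.5438369) = 2.0722501;  |Δ| = 0.0698222
p(2.0722501) = 0.2863044
s4 = 2.0722501 − 0.2863044·(0.0698222)/(2.0203675) = 2.0623557;  |Δ| = 0.0098944
p(2.0623557) = -0.0148892
s5 = 2.0623557 − (-0.0148892)·(-0.0098944)/(-0.3011936) = 2.0628448;  |Δ| = 0.0004891
p(2.0628448) = -0.0001178
s6 = 2.0628448 − (-0.0001178)·(0.0004891)/(0.0147714) = 2.0628487;  |Δ| = 0.0000039
|s6 − s5| = 0.0000039 < 0.0001

n = 6, s_n = 2.06285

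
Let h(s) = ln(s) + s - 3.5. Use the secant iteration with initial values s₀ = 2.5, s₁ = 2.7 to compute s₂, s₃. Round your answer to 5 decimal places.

h(2.5) = -0.0837093, h(2.7) = 0.1932518
s₂ = 2.7000000 − 0.1932518·(2.7000000 − 2.5000000) / (0.1932518 − (-0.0837093)) = 2.7000000 − (0.0386504)/(0.2769610) = 2.5604484
h(2.5604484) = 0.0006308
s₃ = 2.5604484 − 0.0006308·(2.5604484 − 2.7000000) / (0.0006308 − 0.1932518) = 2.5604484 − (-0.0000880)/(-0.1926210) = 2.5599914

2.56045, 2.55999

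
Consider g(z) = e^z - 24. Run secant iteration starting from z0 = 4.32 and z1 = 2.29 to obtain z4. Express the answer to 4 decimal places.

3.1203

g(4.32) = 51.188628, g(2.29) = -14.125062
z2 = 2.290000 − (-14.125062)·(2.290000 − 4.320000) / (-14.125062 − 51.188628) = 2.290000 − (28.673877)/(-65.313691) = 2.729018
g(2.729018) = -8.682165
z3 = 2.729018 − (-8.682165)·(2.729018 − 2.290000) / (-8.682165 − (-14.125062)) = 2.729018 − (-3.811625)/(5.442898) = 3.429311
g(3.429311) = 6.855384
z4 = 3.429311 − 6.855384·(3.429311 − 2.729018) / (6.855384 − (-8.682165)) = 3.429311 − (4.800780)/(15.537549) = 3.120332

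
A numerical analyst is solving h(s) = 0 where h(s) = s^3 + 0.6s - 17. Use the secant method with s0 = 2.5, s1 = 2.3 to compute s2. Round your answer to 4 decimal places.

2.4930

h(2.5) = 0.125000, h(2.3) = -3.453000
s2 = 2.300000 − (-3.453000)·(2.300000 − 2.500000) / (-3.453000 − 0.125000) = 2.300000 − (0.690600)/(-3.578000) = 2.493013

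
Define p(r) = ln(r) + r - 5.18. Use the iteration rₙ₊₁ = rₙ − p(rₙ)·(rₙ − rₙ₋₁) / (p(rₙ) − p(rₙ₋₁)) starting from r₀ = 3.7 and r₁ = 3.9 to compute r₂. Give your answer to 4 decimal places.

p(3.7) = -0.171667, p(3.9) = 0.080977
r₂ = 3.900000 − 0.080977·(3.900000 − 3.700000) / (0.080977 − (-0.171667)) = 3.900000 − (0.016195)/(0.252644) = 3.835897

3.8359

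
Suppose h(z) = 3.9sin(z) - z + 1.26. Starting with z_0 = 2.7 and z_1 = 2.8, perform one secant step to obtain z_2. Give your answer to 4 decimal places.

2.7493

h(2.7) = 0.226782, h(2.8) = -0.233546
z_2 = 2.800000 − (-0.233546)·(2.800000 − 2.700000) / (-0.233546 − 0.226782) = 2.800000 − (-0.023355)/(-0.460328) = 2.749265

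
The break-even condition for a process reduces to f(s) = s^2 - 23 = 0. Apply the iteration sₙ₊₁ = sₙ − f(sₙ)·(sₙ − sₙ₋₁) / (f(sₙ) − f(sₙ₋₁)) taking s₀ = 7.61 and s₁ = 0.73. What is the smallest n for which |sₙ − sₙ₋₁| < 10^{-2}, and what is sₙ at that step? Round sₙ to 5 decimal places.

f(7.61) = 34.9121000, f(0.73) = -22.4671000
s₂ = 0.7300000 − (-22.4671000)·(-6.8800000)/(-57.3792000) = 3.4238969;  |Δ| = 2.6938969
f(3.4238969) = -11.2769301
s₃ = 3.4238969 − (-11.2769301)·(2.6938969)/(11.1901699) = 6.1386802;  |Δ| = 2.7147834
f(6.1386802) = 14.6833951
s₄ = 6.1386802 − 14.6833951·(2.7147834)/(25.9603253) = 4.6031742;  |Δ| = 1.5355061
f(4.6031742) = -1.8107874
s₅ = 4.6031742 − (-1.8107874)·(-1.5355061)/(-16.4941826) = 4.7717473;  |Δ| = 0.1685731
f(4.7717473) = -0.2304281
s₆ = 4.7717473 − (-0.2304281)·(0.1685731)/(1.5803593) = 4.7963265;  |Δ| = 0.0245792
f(4.7963265) = 0.0047475
s₇ = 4.7963265 − 0.0047475·(0.0245792)/(0.2351756) = 4.7958303;  |Δ| = 0.0004962
|s₇ − s₆| = 0.0004962 < 10^{-2}

n = 7, sₙ = 4.79583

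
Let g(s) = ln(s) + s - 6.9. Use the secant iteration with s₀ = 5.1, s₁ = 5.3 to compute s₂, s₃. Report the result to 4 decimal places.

g(5.1) = -0.170759, g(5.3) = 0.067707
s₂ = 5.300000 − 0.067707·(5.300000 − 5.100000) / (0.067707 − (-0.170759)) = 5.300000 − (0.013541)/(0.238466) = 5.243215
g(5.243215) = 0.000150
s₃ = 5.243215 − 0.000150·(5.243215 − 5.300000) / (0.000150 − 0.067707) = 5.243215 − (-0.000008)/(-0.067557) = 5.243089

5.2432, 5.2431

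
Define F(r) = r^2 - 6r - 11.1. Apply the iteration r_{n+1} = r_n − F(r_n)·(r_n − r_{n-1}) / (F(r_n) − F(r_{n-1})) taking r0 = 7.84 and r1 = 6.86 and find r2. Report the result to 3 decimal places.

7.458

F(7.84) = 3.32560, F(6.86) = -5.20040
r2 = 6.86000 − (-5.20040)·(6.86000 − 7.84000) / (-5.20040 − 3.32560) = 6.86000 − (5.09639)/(-8.52600) = 7.45775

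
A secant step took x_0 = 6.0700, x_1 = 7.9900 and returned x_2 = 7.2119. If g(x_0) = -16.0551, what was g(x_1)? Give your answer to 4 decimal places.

10.9401

The secant line through (6.0700, -16.0551) and (7.9900, g(x_1)) crosses zero at x_2 = 7.2119.
So (6.0700, -16.0551), (7.9900, g(x_1)), (7.2119, 0) are collinear:
g(x_1) = -16.0551 · (7.9900 − 7.2119) / (6.0700 − 7.2119) = -16.0551 · (0.778100)/(-1.141900) = 10.940076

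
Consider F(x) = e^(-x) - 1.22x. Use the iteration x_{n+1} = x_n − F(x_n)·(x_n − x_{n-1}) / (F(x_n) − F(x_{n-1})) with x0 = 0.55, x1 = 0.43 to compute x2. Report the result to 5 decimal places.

F(0.55) = -0.0940502, F(0.43) = 0.1259091
x2 = 0.4300000 − 0.1259091·(0.4300000 − 0.5500000) / (0.1259091 − (-0.0940502)) = 0.4300000 − (-0.0151091)/(0.2199593) = 0.4986904

0.49869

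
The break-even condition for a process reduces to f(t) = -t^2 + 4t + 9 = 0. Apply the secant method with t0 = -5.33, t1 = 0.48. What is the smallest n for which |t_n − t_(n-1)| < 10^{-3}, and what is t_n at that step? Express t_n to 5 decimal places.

f(-5.33) = -40.7289000, f(0.48) = 10.6896000
t2 = 0.4800000 − 10.6896000·(5.8100000)/(51.4185000) = -0.7278644;  |Δ| = 1.2078644
f(-0.7278644) = 5.5587558
t3 = -0.7278644 − 5.5587558·(-1.2078644)/(-5.1308442) = -2.0364645;  |Δ| = 1.3086001
f(-2.0364645) = -3.2930457
t4 = -2.0364645 − (-3.2930457)·(-1.3086001)/(-8.8518015) = -1.5496393;  |Δ| = 0.4868252
f(-1.5496393) = 0.4000607
t5 = -1.5496393 − 0.4000607·(0.4868252)/(3.6931064) = -1.6023753;  |Δ| = 0.0527360
f(-1.6023753) = 0.0228921
t6 = -1.6023753 − 0.0228921·(-0.0527360)/(-0.3771686) = -1.6055761;  |Δ| = 0.0032008
f(-1.6055761) = -0.0001790
t7 = -1.6055761 − (-0.0001790)·(-0.0032008)/(-0.0230712) = -1.6055513;  |Δ| = 0.0000248
|t7 − t6| = 0.0000248 < 10^{-3}

n = 7, t_n = -1.60555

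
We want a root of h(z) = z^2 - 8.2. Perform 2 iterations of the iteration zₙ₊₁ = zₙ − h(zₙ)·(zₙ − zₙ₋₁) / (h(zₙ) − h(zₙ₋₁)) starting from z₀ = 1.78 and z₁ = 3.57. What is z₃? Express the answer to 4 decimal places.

2.8475

h(1.78) = -5.031600, h(3.57) = 4.544900
z₂ = 3.570000 − 4.544900·(3.570000 − 1.780000) / (4.544900 − (-5.031600)) = 3.570000 − (8.135371)/(9.576500) = 2.720486
h(2.720486) = -0.798956
z₃ = 2.720486 − (-0.798956)·(2.720486 − 3.570000) / (-0.798956 − 4.544900) = 2.720486 − (0.678724)/(-5.343856) = 2.847496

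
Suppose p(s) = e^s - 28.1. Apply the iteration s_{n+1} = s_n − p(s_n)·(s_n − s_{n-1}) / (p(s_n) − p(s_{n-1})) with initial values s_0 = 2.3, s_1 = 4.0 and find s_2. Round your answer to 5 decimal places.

2.99052

p(2.3) = -18.1258175, p(4.0) = 26.4981500
s_2 = 4.0000000 − 26.4981500·(4.0000000 − 2.3000000) / (26.4981500 − (-18.1258175)) = 4.0000000 − (45.0468551)/(44.6239676) = 2.9905233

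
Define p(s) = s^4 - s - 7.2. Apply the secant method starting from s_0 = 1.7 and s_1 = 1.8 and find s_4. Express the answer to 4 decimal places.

p(1.7) = -0.547900, p(1.8) = 1.497600
s_2 = 1.800000 − 1.497600·(1.800000 − 1.700000) / (1.497600 − (-0.547900)) = 1.800000 − (0.149760)/(2.045500) = 1.726786
p(1.726786) = -0.035722
s_3 = 1.726786 − (-0.035722)·(1.726786 − 1.800000) / (-0.035722 − 1.497600) = 1.726786 − (0.002615)/(-1.533322) = 1.728491
p(1.728491) = -0.002246
s_4 = 1.728491 − (-0.002246)·(1.728491 − 1.726786) / (-0.002246 − (-0.035722)) = 1.728491 − (-0.000004)/(0.033476) = 1.728606

1.7286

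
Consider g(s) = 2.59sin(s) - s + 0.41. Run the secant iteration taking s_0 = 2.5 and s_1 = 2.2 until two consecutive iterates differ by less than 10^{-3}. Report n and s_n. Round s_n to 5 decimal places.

g(2.5) = -0.5399571, g(2.2) = 0.3040057
s_2 = 2.2000000 − 0.3040057·(-0.3000000)/(0.8439628) = 2.3080637;  |Δ| = 0.1080637
g(2.3080637) = 0.0193351
s_3 = 2.3080637 − 0.0193351·(0.1080637)/(-0.2846706) = 2.3154035;  |Δ| = 0.0073398
g(2.3154035) = -0.0008361
s_4 = 2.3154035 − (-0.0008361)·(0.0073398)/(-0.0201712) = 2.3150992;  |Δ| = 0.0003042
|s_4 − s_3| = 0.0003042 < 10^{-3}

n = 4, s_n = 2.31510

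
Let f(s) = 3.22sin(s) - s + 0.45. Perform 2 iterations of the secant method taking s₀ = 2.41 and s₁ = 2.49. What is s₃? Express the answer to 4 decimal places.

f(2.41) = 0.191139, f(2.49) = -0.087220
s₂ = 2.490000 − (-0.087220)·(2.490000 − 2.410000) / (-0.087220 − 0.191139) = 2.490000 − (-0.006978)/(-0.278359) = 2.464933
f(2.464933) = 0.001405
s₃ = 2.464933 − 0.001405·(2.464933 − 2.490000) / (0.001405 − (-0.087220)) = 2.464933 − (-0.000035)/(0.088625) = 2.465331

2.4653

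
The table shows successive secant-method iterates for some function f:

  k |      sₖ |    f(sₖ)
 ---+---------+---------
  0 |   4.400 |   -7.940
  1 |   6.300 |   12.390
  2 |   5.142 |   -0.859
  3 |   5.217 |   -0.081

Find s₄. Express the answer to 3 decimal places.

5.225

s₄ = 5.217 − (-0.081)·(5.217 − 5.142) / (-0.081 − (-0.859))
   = 5.217 − (-0.00607)/(0.77800) = 5.22481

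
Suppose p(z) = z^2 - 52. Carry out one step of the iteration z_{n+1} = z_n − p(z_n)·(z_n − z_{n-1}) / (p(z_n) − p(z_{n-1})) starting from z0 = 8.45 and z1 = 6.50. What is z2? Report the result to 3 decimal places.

7.152

p(8.45) = 19.40250, p(6.50) = -9.75000
z2 = 6.50000 − (-9.75000)·(6.50000 − 8.45000) / (-9.75000 − 19.40250) = 6.50000 − (19.01250)/(-29.15250) = 7.15217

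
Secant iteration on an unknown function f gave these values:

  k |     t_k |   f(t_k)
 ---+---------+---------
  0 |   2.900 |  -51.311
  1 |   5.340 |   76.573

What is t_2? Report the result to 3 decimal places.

t_2 = 5.340 − 76.573·(5.340 − 2.900) / (76.573 − (-51.311))
   = 5.340 − (186.83812)/(127.88400) = 3.87900

3.879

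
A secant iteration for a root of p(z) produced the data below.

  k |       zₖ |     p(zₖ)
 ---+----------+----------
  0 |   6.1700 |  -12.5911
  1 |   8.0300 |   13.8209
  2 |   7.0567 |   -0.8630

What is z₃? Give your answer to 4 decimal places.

z₃ = 7.0567 − (-0.8630)·(7.0567 − 8.0300) / (-0.8630 − 13.8209)
   = 7.0567 − (0.839958)/(-14.683900) = 7.113903

7.1139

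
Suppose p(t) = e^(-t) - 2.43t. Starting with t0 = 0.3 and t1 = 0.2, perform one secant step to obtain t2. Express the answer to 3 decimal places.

0.304

p(0.3) = 0.01182, p(0.2) = 0.33273
t2 = 0.20000 − 0.33273·(0.20000 − 0.30000) / (0.33273 − 0.01182) = 0.20000 − (-0.03327)/(0.32091) = 0.30368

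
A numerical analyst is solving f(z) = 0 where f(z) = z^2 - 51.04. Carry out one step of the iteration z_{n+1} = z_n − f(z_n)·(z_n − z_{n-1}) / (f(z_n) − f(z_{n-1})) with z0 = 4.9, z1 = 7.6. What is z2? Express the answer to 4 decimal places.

f(4.9) = -27.030000, f(7.6) = 6.720000
z2 = 7.600000 − 6.720000·(7.600000 − 4.900000) / (6.720000 − (-27.030000)) = 7.600000 − (18.144000)/(33.750000) = 7.062400

7.0624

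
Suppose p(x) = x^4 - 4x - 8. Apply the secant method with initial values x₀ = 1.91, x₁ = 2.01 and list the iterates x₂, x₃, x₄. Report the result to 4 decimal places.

1.9992, 2.0000, 2.0000

p(1.91) = -2.331366, p(2.01) = 0.282408
x₂ = 2.010000 − 0.282408·(2.010000 − 1.910000) / (0.282408 − (-2.331366)) = 2.010000 − (0.028241)/(2.613774) = 1.999195
p(1.999195) = -0.022513
x₃ = 1.999195 − (-0.022513)·(1.999195 − 2.010000) / (-0.022513 − 0.282408) = 1.999195 − (0.000243)/(-0.304921) = 1.999993
p(1.999993) = -0.000192
x₄ = 1.999993 − (-0.000192)·(1.999993 − 1.999195) / (-0.000192 − (-0.022513)) = 1.999993 − (0.000000)/(0.022321) = 2.000000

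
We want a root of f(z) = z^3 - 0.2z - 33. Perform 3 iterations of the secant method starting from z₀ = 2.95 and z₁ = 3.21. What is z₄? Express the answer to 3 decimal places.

f(2.95) = -7.91762, f(3.21) = -0.56584
z₂ = 3.21000 − (-0.56584)·(3.21000 − 2.95000) / (-0.56584 − (-7.91762)) = 3.21000 − (-0.14712)/(7.35179) = 3.23001
f(3.23001) = 0.05262
z₃ = 3.23001 − 0.05262·(3.23001 − 3.21000) / (0.05262 − (-0.56584)) = 3.23001 − (0.00105)/(0.61845) = 3.22831
f(3.22831) = -0.00030
z₄ = 3.22831 − (-0.00030)·(3.22831 − 3.23001) / (-0.00030 − 0.05262) = 3.22831 − (0.00000)/(-0.05292) = 3.22832

3.228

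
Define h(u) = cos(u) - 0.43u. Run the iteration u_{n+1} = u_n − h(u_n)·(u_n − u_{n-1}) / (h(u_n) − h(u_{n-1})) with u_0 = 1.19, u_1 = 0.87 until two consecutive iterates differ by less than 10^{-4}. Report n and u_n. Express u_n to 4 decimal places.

h(1.19) = -0.140040, h(0.87) = 0.270727
u_2 = 0.870000 − 0.270727·(-0.320000)/(0.410767) = 1.080904;  |Δ| = 0.210904
h(1.080904) = 0.005742
u_3 = 1.080904 − 0.005742·(0.210904)/(-0.264985) = 1.085474;  |Δ| = 0.004570
h(1.085474) = -0.000261
u_4 = 1.085474 − (-0.000261)·(0.004570)/(-0.006002) = 1.085276;  |Δ| = 0.000198
h(1.085276) = 0.000000
u_5 = 1.085276 − 0.000000·(-0.000198)/(0.000261) = 1.085276;  |Δ| = 0.000000
|u_5 − u_4| = 0.000000 < 10^{-4}

n = 5, u_n = 1.0853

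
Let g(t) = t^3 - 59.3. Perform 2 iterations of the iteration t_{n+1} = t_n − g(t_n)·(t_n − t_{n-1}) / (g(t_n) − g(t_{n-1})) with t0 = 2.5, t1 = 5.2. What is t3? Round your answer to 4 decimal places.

3.7686

g(2.5) = -43.675000, g(5.2) = 81.308000
t2 = 5.200000 − 81.308000·(5.200000 − 2.500000) / (81.308000 − (-43.675000)) = 5.200000 − (219.531600)/(124.983000) = 3.443508
g(3.443508) = -18.467741
t3 = 3.443508 − (-18.467741)·(3.443508 − 5.200000) / (-18.467741 − 81.308000) = 3.443508 − (32.438433)/(-99.775741) = 3.768622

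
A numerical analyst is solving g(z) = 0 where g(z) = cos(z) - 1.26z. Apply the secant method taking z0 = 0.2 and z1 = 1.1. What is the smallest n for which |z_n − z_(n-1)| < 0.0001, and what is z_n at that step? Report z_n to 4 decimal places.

n = 5, z_n = 0.6377

g(0.2) = 0.728067, g(1.1) = -0.932404
z2 = 1.100000 − (-0.932404)·(0.900000)/(-1.660470) = 0.594623;  |Δ| = 0.505377
g(0.594623) = 0.079135
z3 = 0.594623 − 0.079135·(-0.505377)/(1.011539) = 0.634160;  |Δ| = 0.039537
g(0.634160) = 0.006529
z4 = 0.634160 − 0.006529·(0.039537)/(-0.072606) = 0.637715;  |Δ| = 0.003555
g(0.637715) = -0.000062
z5 = 0.637715 − (-0.000062)·(0.003555)/(-0.006591) = 0.637681;  |Δ| = 0.000034
|z5 − z4| = 0.000034 < 0.0001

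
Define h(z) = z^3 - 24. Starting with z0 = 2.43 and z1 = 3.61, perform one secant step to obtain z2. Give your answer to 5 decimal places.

2.77830

h(2.43) = -9.6510930, h(3.61) = 23.0458810
z2 = 3.6100000 − 23.0458810·(3.6100000 − 2.4300000) / (23.0458810 − (-9.6510930)) = 3.6100000 − (27.1941396)/(32.6969740) = 2.7782980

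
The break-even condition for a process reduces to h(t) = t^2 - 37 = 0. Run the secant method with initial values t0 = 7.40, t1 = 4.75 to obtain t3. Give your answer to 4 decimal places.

6.1008

h(7.40) = 17.760000, h(4.75) = -14.437500
t2 = 4.750000 − (-14.437500)·(4.750000 − 7.400000) / (-14.437500 − 17.760000) = 4.750000 − (38.259375)/(-32.197500) = 5.938272
h(5.938272) = -1.736930
t3 = 5.938272 − (-1.736930)·(5.938272 − 4.750000) / (-1.736930 − (-14.437500)) = 5.938272 − (-2.063945)/(12.700570) = 6.100780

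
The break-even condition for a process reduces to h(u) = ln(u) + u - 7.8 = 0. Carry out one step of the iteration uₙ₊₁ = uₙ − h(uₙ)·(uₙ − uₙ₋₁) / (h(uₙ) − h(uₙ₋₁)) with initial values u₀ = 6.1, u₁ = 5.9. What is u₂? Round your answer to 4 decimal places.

h(6.1) = 0.108289, h(5.9) = -0.125048
u₂ = 5.900000 − (-0.125048)·(5.900000 − 6.100000) / (-0.125048 − 0.108289) = 5.900000 − (0.025010)/(-0.233336) = 6.007182

6.0072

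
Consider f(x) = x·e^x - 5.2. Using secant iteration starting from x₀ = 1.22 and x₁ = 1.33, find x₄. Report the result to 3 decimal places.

f(1.22) = -1.06763, f(1.33) = -0.17121
x₂ = 1.33000 − (-0.17121)·(1.33000 − 1.22000) / (-0.17121 − (-1.06763)) = 1.33000 − (-0.01883)/(0.89642) = 1.35101
f(1.35101) = 0.01668
x₃ = 1.35101 − 0.01668·(1.35101 − 1.33000) / (0.01668 − (-0.17121)) = 1.35101 − (0.00035)/(0.18789) = 1.34914
f(1.34914) = -0.00023
x₄ = 1.34914 − (-0.00023)·(1.34914 − 1.35101) / (-0.00023 − 0.01668) = 1.34914 − (0.00000)/(-0.01691) = 1.34917

1.349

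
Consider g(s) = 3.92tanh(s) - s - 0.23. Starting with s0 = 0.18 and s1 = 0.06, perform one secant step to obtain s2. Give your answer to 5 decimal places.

0.07926

g(0.18) = 0.2880770, g(0.06) = -0.0550818
s2 = 0.0600000 − (-0.0550818)·(0.0600000 − 0.1800000) / (-0.0550818 − 0.2880770) = 0.0600000 − (0.0066098)/(-0.3431588) = 0.0792617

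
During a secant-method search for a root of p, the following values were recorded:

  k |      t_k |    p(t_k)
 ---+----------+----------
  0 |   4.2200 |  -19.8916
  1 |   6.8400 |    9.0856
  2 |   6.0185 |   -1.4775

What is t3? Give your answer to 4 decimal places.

6.1334

t3 = 6.0185 − (-1.4775)·(6.0185 − 6.8400) / (-1.4775 − 9.0856)
   = 6.0185 − (1.213766)/(-10.563100) = 6.133406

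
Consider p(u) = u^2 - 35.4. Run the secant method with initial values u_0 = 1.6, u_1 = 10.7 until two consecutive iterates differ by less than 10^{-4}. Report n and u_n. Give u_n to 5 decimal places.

n = 7, u_n = 5.94979

p(1.6) = -32.8400000, p(10.7) = 79.0900000
u_2 = 10.7000000 − 79.0900000·(9.1000000)/(111.9300000) = 4.2699187;  |Δ| = 6.4300813
p(4.2699187) = -17.1677943
u_3 = 4.2699187 − (-17.1677943)·(-6.4300813)/(-96.2577943) = 5.4167382;  |Δ| = 1.1468195
p(5.4167382) = -6.0589476
u_4 = 5.4167382 − (-6.0589476)·(1.1468195)/(11.1088467) = 6.0422324;  |Δ| = 0.6254942
p(6.0422324) = 1.1085719
u_5 = 6.0422324 − 1.1085719·(0.6254942)/(7.1675194) = 5.9454896;  |Δ| = 0.0967427
p(5.9454896) = -0.0511529
u_6 = 5.9454896 − (-0.0511529)·(-0.0967427)/(-1.1597247) = 5.9497568;  |Δ| = 0.0042671
p(5.9497568) = -0.0003946
u_7 = 5.9497568 − (-0.0003946)·(0.0042671)/(0.0507582) = 5.9497899;  |Δ| = 0.0000332
|u_7 − u_6| = 0.0000332 < 10^{-4}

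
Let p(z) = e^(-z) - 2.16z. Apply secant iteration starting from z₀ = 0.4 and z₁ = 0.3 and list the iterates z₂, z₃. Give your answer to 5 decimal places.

p(0.4) = -0.1936800, p(0.3) = 0.0928182
z₂ = 0.3000000 − 0.0928182·(0.3000000 − 0.4000000) / (0.0928182 − (-0.1936800)) = 0.3000000 − (-0.0092818)/(0.2864982) = 0.3323975
p(0.3323975) = -0.0007764
z₃ = 0.3323975 − (-0.0007764)·(0.3323975 − 0.3000000) / (-0.0007764 − 0.0928182) = 0.3323975 − (-0.0000252)/(-0.0935946) = 0.3321287

0.33240, 0.33213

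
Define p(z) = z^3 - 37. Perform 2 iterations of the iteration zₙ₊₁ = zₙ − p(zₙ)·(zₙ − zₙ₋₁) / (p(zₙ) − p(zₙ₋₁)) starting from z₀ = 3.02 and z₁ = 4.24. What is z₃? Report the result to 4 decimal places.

p(3.02) = -9.456392, p(4.24) = 39.225024
z₂ = 4.240000 − 39.225024·(4.240000 − 3.020000) / (39.225024 − (-9.456392)) = 4.240000 − (47.854529)/(48.681416) = 3.256986
p(3.256986) = -2.450040
z₃ = 3.256986 − (-2.450040)·(3.256986 − 4.240000) / (-2.450040 − 39.225024) = 3.256986 − (2.408425)/(-41.675064) = 3.314776

3.3148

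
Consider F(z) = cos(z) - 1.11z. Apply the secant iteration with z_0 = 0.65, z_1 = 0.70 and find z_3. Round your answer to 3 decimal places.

0.693

F(0.65) = 0.07458, F(0.70) = -0.01216
z_2 = 0.70000 − (-0.01216)·(0.70000 − 0.65000) / (-0.01216 − 0.07458) = 0.70000 − (-0.00061)/(-0.08674) = 0.69299
F(0.69299) = 0.00012
z_3 = 0.69299 − 0.00012·(0.69299 − 0.70000) / (0.00012 − (-0.01216)) = 0.69299 − (0.00000)/(0.01227) = 0.69306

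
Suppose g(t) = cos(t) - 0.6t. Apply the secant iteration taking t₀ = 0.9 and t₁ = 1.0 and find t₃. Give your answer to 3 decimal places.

0.958

g(0.9) = 0.08161, g(1.0) = -0.05970
t₂ = 1.00000 − (-0.05970)·(1.00000 − 0.90000) / (-0.05970 − 0.08161) = 1.00000 − (-0.00597)/(-0.14131) = 0.95775
g(0.95775) = 0.00071
t₃ = 0.95775 − 0.00071·(0.95775 − 1.00000) / (0.00071 − (-0.05970)) = 0.95775 − (-0.00003)/(0.06040) = 0.95825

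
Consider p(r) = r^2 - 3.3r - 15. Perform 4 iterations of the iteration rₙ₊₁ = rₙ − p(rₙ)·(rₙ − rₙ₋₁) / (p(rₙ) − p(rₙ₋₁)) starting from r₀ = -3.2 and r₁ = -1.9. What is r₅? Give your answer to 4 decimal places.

p(-3.2) = 5.800000, p(-1.9) = -5.120000
r₂ = -1.900000 − (-5.120000)·(-1.900000 − (-3.200000)) / (-5.120000 − 5.800000) = -1.900000 − (-6.656000)/(-10.920000) = -2.509524
p(-2.509524) = -0.420862
r₃ = -2.509524 − (-0.420862)·(-2.509524 − (-1.900000)) / (-0.420862 − (-5.120000)) = -2.509524 − (0.256525)/(4.699138) = -2.564114
p(-2.564114) = 0.036254
r₄ = -2.564114 − 0.036254·(-2.564114 − (-2.509524)) / (0.036254 − (-0.420862)) = -2.564114 − (-0.001979)/(0.457116) = -2.559784
p(-2.559784) = -0.000218
r₅ = -2.559784 − (-0.000218)·(-2.559784 − (-2.564114)) / (-0.000218 − 0.036254) = -2.559784 − (-0.000001)/(-0.036471) = -2.559810

-2.5598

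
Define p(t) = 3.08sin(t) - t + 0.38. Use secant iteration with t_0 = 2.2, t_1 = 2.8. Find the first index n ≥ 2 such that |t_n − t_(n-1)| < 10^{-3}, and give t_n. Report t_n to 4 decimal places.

n = 5, t_n = 2.4184

p(2.2) = 0.670169, p(2.8) = -1.388236
t_2 = 2.800000 − (-1.388236)·(0.600000)/(-2.058405) = 2.395346;  |Δ| = 0.404654
p(2.395346) = 0.075628
t_3 = 2.395346 − 0.075628·(-0.404654)/(1.463864) = 2.416252;  |Δ| = 0.020906
p(2.416252) = 0.006991
t_4 = 2.416252 − 0.006991·(0.020906)/(-0.068637) = 2.418381;  |Δ| = 0.002129
p(2.418381) = -0.000050
t_5 = 2.418381 − (-0.000050)·(0.002129)/(-0.007042) = 2.418366;  |Δ| = 0.000015
|t_5 − t_4| = 0.000015 < 10^{-3}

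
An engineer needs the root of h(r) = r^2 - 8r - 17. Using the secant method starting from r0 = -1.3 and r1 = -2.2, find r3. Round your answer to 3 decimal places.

-1.744

h(-1.3) = -4.91000, h(-2.2) = 5.44000
r2 = -2.20000 − 5.44000·(-2.20000 − (-1.30000)) / (5.44000 − (-4.91000)) = -2.20000 − (-4.89600)/(10.35000) = -1.72696
h(-1.72696) = -0.20197
r3 = -1.72696 − (-0.20197)·(-1.72696 − (-2.20000)) / (-0.20197 − 5.44000) = -1.72696 − (-0.09554)/(-5.64197) = -1.74389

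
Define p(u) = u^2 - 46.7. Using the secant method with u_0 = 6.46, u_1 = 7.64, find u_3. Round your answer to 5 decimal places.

p(6.46) = -4.9684000, p(7.64) = 11.6696000
u_2 = 7.6400000 − 11.6696000·(7.6400000 − 6.4600000) / (11.6696000 − (-4.9684000)) = 7.6400000 − (13.7701280)/(16.6380000) = 6.8123688
p(6.8123688) = -0.2916314
u_3 = 6.8123688 − (-0.2916314)·(6.8123688 − 7.6400000) / (-0.2916314 − 11.6696000) = 6.8123688 − (0.2413633)/(-11.9612314) = 6.8325476

6.83255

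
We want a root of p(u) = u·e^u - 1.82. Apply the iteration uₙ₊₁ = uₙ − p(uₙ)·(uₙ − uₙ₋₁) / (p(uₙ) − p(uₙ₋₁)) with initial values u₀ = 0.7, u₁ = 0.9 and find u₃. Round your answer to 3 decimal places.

0.809

p(0.7) = -0.41037, p(0.9) = 0.39364
u₂ = 0.90000 − 0.39364·(0.90000 − 0.70000) / (0.39364 − (-0.41037)) = 0.90000 − (0.07873)/(0.80402) = 0.80208
p(0.80208) = -0.03122
u₃ = 0.80208 − (-0.03122)·(0.80208 − 0.90000) / (-0.03122 − 0.39364) = 0.80208 − (0.00306)/(-0.42486) = 0.80928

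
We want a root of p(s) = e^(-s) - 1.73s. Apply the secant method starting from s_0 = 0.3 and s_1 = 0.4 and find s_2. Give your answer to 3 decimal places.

p(0.3) = 0.22182, p(0.4) = -0.02168
s_2 = 0.40000 − (-0.02168)·(0.40000 − 0.30000) / (-0.02168 − 0.22182) = 0.40000 − (-0.00217)/(-0.24350) = 0.39110

0.391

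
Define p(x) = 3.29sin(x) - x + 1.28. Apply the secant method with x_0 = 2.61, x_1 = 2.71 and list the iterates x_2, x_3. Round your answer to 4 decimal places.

2.6963, 2.6965

p(2.61) = 0.337724, p(2.71) = -0.053734
x_2 = 2.710000 − (-0.053734)·(2.710000 − 2.610000) / (-0.053734 − 0.337724) = 2.710000 − (-0.005373)/(-0.391458) = 2.696273
p(2.696273) = 0.000881
x_3 = 2.696273 − 0.000881·(2.696273 − 2.710000) / (0.000881 − (-0.053734)) = 2.696273 − (-0.000012)/(0.054615) = 2.696495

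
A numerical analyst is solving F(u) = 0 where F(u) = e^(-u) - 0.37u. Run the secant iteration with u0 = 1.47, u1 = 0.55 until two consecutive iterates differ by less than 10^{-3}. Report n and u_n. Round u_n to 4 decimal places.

n = 5, u_n = 0.9971

F(1.47) = -0.313975, F(0.55) = 0.373450
u2 = 0.550000 − 0.373450·(-0.920000)/(0.687424) = 1.049799;  |Δ| = 0.499799
F(1.049799) = -0.038417
u3 = 1.049799 − (-0.038417)·(0.499799)/(-0.411867) = 1.003179;  |Δ| = 0.046619
F(1.003179) = -0.004465
u4 = 1.003179 − (-0.004465)·(-0.046619)/(0.033953) = 0.997049;  |Δ| = 0.006130
F(0.997049) = 0.000059
u5 = 0.997049 − 0.000059·(-0.006130)/(0.004523) = 0.997128;  |Δ| = 0.000079
|u5 − u4| = 0.000079 < 10^{-3}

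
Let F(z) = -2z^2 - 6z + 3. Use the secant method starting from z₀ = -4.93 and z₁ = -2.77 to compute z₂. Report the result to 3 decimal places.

F(-4.93) = -16.02980, F(-2.77) = 4.27420
z₂ = -2.77000 − 4.27420·(-2.77000 − (-4.93000)) / (4.27420 − (-16.02980)) = -2.77000 − (9.23227)/(20.30400) = -3.22470

-3.225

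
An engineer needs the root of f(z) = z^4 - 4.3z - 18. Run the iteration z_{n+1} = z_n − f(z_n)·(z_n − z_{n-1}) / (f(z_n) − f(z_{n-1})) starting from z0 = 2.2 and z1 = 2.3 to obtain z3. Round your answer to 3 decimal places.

f(2.2) = -4.03440, f(2.3) = 0.09410
z2 = 2.30000 − 0.09410·(2.30000 − 2.20000) / (0.09410 − (-4.03440)) = 2.30000 − (0.00941)/(4.12850) = 2.29772
f(2.29772) = -0.00686
z3 = 2.29772 − (-0.00686)·(2.29772 − 2.30000) / (-0.00686 − 0.09410) = 2.29772 − (0.00002)/(-0.10096) = 2.29788

2.298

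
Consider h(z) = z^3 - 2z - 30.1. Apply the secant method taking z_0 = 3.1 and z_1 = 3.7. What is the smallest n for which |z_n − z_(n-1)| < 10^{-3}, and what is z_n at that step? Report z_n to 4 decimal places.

n = 5, z_n = 3.3247

h(3.1) = -6.509000, h(3.7) = 13.153000
z_2 = 3.700000 − 13.153000·(0.600000)/(19.662000) = 3.298627;  |Δ| = 0.401373
h(3.298627) = -0.805098
z_3 = 3.298627 − (-0.805098)·(-0.401373)/(-13.958098) = 3.321778;  |Δ| = 0.023151
h(3.321778) = -0.090368
z_4 = 3.321778 − (-0.090368)·(0.023151)/(0.714730) = 3.324705;  |Δ| = 0.002927
h(3.324705) = 0.000759
z_5 = 3.324705 − 0.000759·(0.002927)/(0.091127) = 3.324681;  |Δ| = 0.000024
|z_5 − z_4| = 0.000024 < 10^{-3}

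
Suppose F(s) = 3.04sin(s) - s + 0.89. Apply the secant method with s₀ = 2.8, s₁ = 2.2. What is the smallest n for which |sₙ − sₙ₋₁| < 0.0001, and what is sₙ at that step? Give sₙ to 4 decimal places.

n = 5, sₙ = 2.5600

F(2.8) = -0.891636, F(2.2) = 1.147829
s₂ = 2.200000 − 1.147829·(-0.600000)/(2.039465) = 2.537685;  |Δ| = 0.337685
F(2.537685) = 0.078618
s₃ = 2.537685 − 0.078618·(0.337685)/(-1.069211) = 2.562515;  |Δ| = 0.024830
F(2.562515) = -0.008869
s₄ = 2.562515 − (-0.008869)·(0.024830)/(-0.087487) = 2.559998;  |Δ| = 0.002517
F(2.559998) = 0.000047
s₅ = 2.559998 − 0.000047·(-0.002517)/(0.008916) = 2.560011;  |Δ| = 0.000013
|s₅ − s₄| = 0.000013 < 0.0001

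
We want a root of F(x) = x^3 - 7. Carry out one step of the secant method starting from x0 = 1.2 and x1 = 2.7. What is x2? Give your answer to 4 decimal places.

1.6404

F(1.2) = -5.272000, F(2.7) = 12.683000
x2 = 2.700000 − 12.683000·(2.700000 − 1.200000) / (12.683000 − (-5.272000)) = 2.700000 − (19.024500)/(17.955000) = 1.640434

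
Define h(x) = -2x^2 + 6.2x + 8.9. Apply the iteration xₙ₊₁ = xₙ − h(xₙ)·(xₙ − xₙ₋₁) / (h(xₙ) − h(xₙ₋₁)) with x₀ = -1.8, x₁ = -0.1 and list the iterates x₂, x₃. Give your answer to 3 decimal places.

h(-1.8) = -8.74000, h(-0.1) = 8.26000
x₂ = -0.10000 − 8.26000·(-0.10000 − (-1.80000)) / (8.26000 − (-8.74000)) = -0.10000 − (14.04200)/(17.00000) = -0.92600
h(-0.92600) = 1.44385
x₃ = -0.92600 − 1.44385·(-0.92600 − (-0.10000)) / (1.44385 − 8.26000) = -0.92600 − (-1.19262)/(-6.81615) = -1.10097

-0.926, -1.101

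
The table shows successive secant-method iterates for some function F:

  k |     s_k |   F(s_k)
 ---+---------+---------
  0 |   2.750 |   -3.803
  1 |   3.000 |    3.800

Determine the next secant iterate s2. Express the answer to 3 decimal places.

s2 = 3.000 − 3.800·(3.000 − 2.750) / (3.800 − (-3.803))
   = 3.000 − (0.95000)/(7.60300) = 2.87505

2.875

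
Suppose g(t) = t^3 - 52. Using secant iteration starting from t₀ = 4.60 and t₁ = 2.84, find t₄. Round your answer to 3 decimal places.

3.729

g(4.60) = 45.33600, g(2.84) = -29.09370
t₂ = 2.84000 − (-29.09370)·(2.84000 − 4.60000) / (-29.09370 − 45.33600) = 2.84000 − (51.20490)/(-74.42970) = 3.52796
g(3.52796) = -8.08911
t₃ = 3.52796 − (-8.08911)·(3.52796 − 2.84000) / (-8.08911 − (-29.09370)) = 3.52796 − (-5.56501)/(21.00458) = 3.79291
g(3.79291) = 2.56527
t₄ = 3.79291 − 2.56527·(3.79291 − 3.52796) / (2.56527 − (-8.08911)) = 3.79291 − (0.67965)/(10.65438) = 3.72912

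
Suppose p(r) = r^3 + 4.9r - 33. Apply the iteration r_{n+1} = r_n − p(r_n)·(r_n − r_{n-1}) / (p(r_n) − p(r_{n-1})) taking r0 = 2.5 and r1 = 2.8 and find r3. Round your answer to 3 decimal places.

p(2.5) = -5.12500, p(2.8) = 2.67200
r2 = 2.80000 − 2.67200·(2.80000 − 2.50000) / (2.67200 − (-5.12500)) = 2.80000 − (0.80160)/(7.79700) = 2.69719
p(2.69719) = -0.16213
r3 = 2.69719 − (-0.16213)·(2.69719 − 2.80000) / (-0.16213 − 2.67200) = 2.69719 − (0.01667)/(-2.83413) = 2.70307

2.703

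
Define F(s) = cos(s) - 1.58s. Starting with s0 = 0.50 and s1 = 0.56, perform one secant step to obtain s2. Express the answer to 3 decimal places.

0.542

F(0.50) = 0.08758, F(0.56) = -0.03754
s2 = 0.56000 − (-0.03754)·(0.56000 − 0.50000) / (-0.03754 − 0.08758) = 0.56000 − (-0.00225)/(-0.12513) = 0.54200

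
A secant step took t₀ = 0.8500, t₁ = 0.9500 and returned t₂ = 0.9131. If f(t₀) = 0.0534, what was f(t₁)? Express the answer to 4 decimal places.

-0.0312

The secant line through (0.8500, 0.0534) and (0.9500, f(t₁)) crosses zero at t₂ = 0.9131.
So (0.8500, 0.0534), (0.9500, f(t₁)), (0.9131, 0) are collinear:
f(t₁) = 0.0534 · (0.9500 − 0.9131) / (0.8500 − 0.9131) = 0.0534 · (0.036900)/(-0.063100) = -0.031228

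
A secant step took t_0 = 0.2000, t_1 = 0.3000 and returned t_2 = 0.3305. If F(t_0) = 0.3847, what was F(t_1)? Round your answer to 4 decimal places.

0.0899

The secant line through (0.2000, 0.3847) and (0.3000, F(t_1)) crosses zero at t_2 = 0.3305.
So (0.2000, 0.3847), (0.3000, F(t_1)), (0.3305, 0) are collinear:
F(t_1) = 0.3847 · (0.3000 − 0.3305) / (0.2000 − 0.3305) = 0.3847 · (-0.030500)/(-0.130500) = 0.089911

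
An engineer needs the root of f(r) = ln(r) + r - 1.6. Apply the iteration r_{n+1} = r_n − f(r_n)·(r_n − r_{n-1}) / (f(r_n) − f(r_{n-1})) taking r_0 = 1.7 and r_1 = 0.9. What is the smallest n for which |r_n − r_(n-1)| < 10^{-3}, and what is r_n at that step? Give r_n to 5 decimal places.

n = 5, r_n = 1.32135

f(1.7) = 0.6306283, f(0.9) = -0.8053605
r_2 = 0.9000000 − (-0.8053605)·(-0.8000000)/(-1.4359888) = 1.3486723;  |Δ| = 0.4486723
f(1.3486723) = 0.0477930
r_3 = 1.3486723 − 0.0477930·(0.4486723)/(0.8531535) = 1.3235381;  |Δ| = 0.0251343
f(1.3235381) = 0.0038466
r_4 = 1.3235381 − 0.0038466·(-0.0251343)/(-0.0439464) = 1.3213381;  |Δ| = 0.0022000
f(1.3213381) = -0.0000170
r_5 = 1.3213381 − (-0.0000170)·(-0.0022000)/(-0.0038635) = 1.3213478;  |Δ| = 0.0000097
|r_5 − r_4| = 0.0000097 < 10^{-3}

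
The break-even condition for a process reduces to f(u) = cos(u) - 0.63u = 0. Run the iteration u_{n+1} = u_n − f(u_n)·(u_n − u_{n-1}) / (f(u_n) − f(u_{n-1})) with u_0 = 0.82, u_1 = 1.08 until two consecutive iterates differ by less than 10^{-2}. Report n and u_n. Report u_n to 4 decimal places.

n = 3, u_n = 0.9382

f(0.82) = 0.165621, f(1.08) = -0.209072
u_2 = 1.080000 − (-0.209072)·(0.260000)/(-0.374693) = 0.934925;  |Δ| = 0.145075
f(0.934925) = 0.004876
u_3 = 0.934925 − 0.004876·(-0.145075)/(0.213948) = 0.938231;  |Δ| = 0.003307
|u_3 − u_2| = 0.003307 < 10^{-2}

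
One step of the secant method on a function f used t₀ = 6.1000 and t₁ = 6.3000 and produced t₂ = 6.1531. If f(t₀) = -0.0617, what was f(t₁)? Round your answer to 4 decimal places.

0.1707

The secant line through (6.1000, -0.0617) and (6.3000, f(t₁)) crosses zero at t₂ = 6.1531.
So (6.1000, -0.0617), (6.3000, f(t₁)), (6.1531, 0) are collinear:
f(t₁) = -0.0617 · (6.3000 − 6.1531) / (6.1000 − 6.1531) = -0.0617 · (0.146900)/(-0.053100) = 0.170692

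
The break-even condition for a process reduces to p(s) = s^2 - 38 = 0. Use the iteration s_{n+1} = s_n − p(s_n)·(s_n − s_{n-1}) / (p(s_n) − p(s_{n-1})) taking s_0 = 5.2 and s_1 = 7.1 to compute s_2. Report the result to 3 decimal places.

6.091

p(5.2) = -10.96000, p(7.1) = 12.41000
s_2 = 7.10000 − 12.41000·(7.10000 − 5.20000) / (12.41000 − (-10.96000)) = 7.10000 − (23.57900)/(23.37000) = 6.09106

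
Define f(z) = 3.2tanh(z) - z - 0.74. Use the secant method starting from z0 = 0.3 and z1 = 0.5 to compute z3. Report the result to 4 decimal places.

0.3570

f(0.3) = -0.107800, f(0.5) = 0.238775
z2 = 0.500000 − 0.238775·(0.500000 − 0.300000) / (0.238775 − (-0.107800)) = 0.500000 − (0.047755)/(0.346575) = 0.362209
f(0.362209) = 0.008697
z3 = 0.362209 − 0.008697·(0.362209 − 0.500000) / (0.008697 − 0.238775) = 0.362209 − (-0.001198)/(-0.230078) = 0.357000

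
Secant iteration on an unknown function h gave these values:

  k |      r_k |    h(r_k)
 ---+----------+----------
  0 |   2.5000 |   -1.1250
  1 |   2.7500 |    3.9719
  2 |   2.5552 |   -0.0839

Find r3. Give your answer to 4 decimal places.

r3 = 2.5552 − (-0.0839)·(2.5552 − 2.7500) / (-0.0839 − 3.9719)
   = 2.5552 − (0.016344)/(-4.055800) = 2.559230

2.5592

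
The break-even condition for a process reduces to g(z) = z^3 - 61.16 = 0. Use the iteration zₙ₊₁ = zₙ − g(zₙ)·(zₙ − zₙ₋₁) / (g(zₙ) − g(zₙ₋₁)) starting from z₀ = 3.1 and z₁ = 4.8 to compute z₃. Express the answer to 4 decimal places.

3.9049

g(3.1) = -31.369000, g(4.8) = 49.432000
z₂ = 4.800000 − 49.432000·(4.800000 − 3.100000) / (49.432000 − (-31.369000)) = 4.800000 − (84.034400)/(80.801000) = 3.759983
g(3.759983) = -8.003338
z₃ = 3.759983 − (-8.003338)·(3.759983 − 4.800000) / (-8.003338 − 49.432000) = 3.759983 − (8.323606)/(-57.435338) = 3.904905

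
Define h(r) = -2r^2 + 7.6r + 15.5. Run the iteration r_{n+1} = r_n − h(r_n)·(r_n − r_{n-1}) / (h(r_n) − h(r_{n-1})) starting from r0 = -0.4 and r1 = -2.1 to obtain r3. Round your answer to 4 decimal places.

h(-0.4) = 12.140000, h(-2.1) = -9.280000
r2 = -2.100000 − (-9.280000)·(-2.100000 − (-0.400000)) / (-9.280000 − 12.140000) = -2.100000 − (15.776000)/(-21.420000) = -1.363492
h(-1.363492) = 1.419239
r3 = -1.363492 − 1.419239·(-1.363492 − (-2.100000)) / (1.419239 − (-9.280000)) = -1.363492 − (1.045281)/(10.699239) = -1.461189

-1.4612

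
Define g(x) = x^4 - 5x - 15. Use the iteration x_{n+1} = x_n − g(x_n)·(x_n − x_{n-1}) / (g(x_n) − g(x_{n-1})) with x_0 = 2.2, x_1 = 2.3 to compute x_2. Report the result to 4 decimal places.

g(2.2) = -2.574400, g(2.3) = 1.484100
x_2 = 2.300000 − 1.484100·(2.300000 − 2.200000) / (1.484100 − (-2.574400)) = 2.300000 − (0.148410)/(4.058500) = 2.263432

2.2634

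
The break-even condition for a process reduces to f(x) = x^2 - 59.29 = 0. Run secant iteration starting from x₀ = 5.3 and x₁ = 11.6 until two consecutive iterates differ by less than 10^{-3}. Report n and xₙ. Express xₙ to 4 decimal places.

n = 6, xₙ = 7.7000

f(5.3) = -31.200000, f(11.6) = 75.270000
x₂ = 11.600000 − 75.270000·(6.300000)/(106.470000) = 7.146154;  |Δ| = 4.453846
f(7.146154) = -8.222485
x₃ = 7.146154 − (-8.222485)·(-4.453846)/(-83.492485) = 7.584776;  |Δ| = 0.438623
f(7.584776) = -1.761168
x₄ = 7.584776 − (-1.761168)·(0.438623)/(6.461318) = 7.704332;  |Δ| = 0.119556
f(7.704332) = 0.066733
x₅ = 7.704332 − 0.066733·(0.119556)/(1.827901) = 7.699967;  |Δ| = 0.004365
f(7.699967) = -0.000503
x₆ = 7.699967 − (-0.000503)·(-0.004365)/(-0.067236) = 7.700000;  |Δ| = 0.000033
|x₆ − x₅| = 0.000033 < 10^{-3}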